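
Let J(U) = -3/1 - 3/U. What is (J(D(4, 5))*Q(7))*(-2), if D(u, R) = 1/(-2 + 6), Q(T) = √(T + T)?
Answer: 30*√14 ≈ 112.25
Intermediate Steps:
Q(T) = √2*√T (Q(T) = √(2*T) = √2*√T)
D(u, R) = ¼ (D(u, R) = 1/4 = ¼)
J(U) = -3 - 3/U (J(U) = -3*1 - 3/U = -3 - 3/U)
(J(D(4, 5))*Q(7))*(-2) = ((-3 - 3/¼)*(√2*√7))*(-2) = ((-3 - 3*4)*√14)*(-2) = ((-3 - 12)*√14)*(-2) = -15*√14*(-2) = 30*√14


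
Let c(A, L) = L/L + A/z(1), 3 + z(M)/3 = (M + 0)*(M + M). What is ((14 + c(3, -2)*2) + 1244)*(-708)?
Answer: -890664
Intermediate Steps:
z(M) = -9 + 6*M² (z(M) = -9 + 3*((M + 0)*(M + M)) = -9 + 3*(M*(2*M)) = -9 + 3*(2*M²) = -9 + 6*M²)
c(A, L) = 1 - A/3 (c(A, L) = L/L + A/(-9 + 6*1²) = 1 + A/(-9 + 6*1) = 1 + A/(-9 + 6) = 1 + A/(-3) = 1 + A*(-⅓) = 1 - A/3)
((14 + c(3, -2)*2) + 1244)*(-708) = ((14 + (1 - ⅓*3)*2) + 1244)*(-708) = ((14 + (1 - 1)*2) + 1244)*(-708) = ((14 + 0*2) + 1244)*(-708) = ((14 + 0) + 1244)*(-708) = (14 + 1244)*(-708) = 1258*(-708) = -890664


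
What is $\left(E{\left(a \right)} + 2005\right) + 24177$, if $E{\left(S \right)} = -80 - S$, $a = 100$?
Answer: $26002$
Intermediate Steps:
$\left(E{\left(a \right)} + 2005\right) + 24177 = \left(\left(-80 - 100\right) + 2005\right) + 24177 = \left(-180 + 2005\right) + 24177 = 1825 + 24177 = 26002$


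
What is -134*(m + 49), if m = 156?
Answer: -27470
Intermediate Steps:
-134*(m + 49) = -134*(156 + 49) = -134*205 = -27470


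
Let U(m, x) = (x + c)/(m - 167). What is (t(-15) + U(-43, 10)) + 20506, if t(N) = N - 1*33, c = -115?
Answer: 40917/2 ≈ 20459.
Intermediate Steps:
t(N) = -33 + N (t(N) = N - 33 = -33 + N)
U(m, x) = (-115 + x)/(-167 + m) (U(m, x) = (x - 115)/(m - 167) = (-115 + x)/(-167 + m))
(t(-15) + U(-43, 10)) + 20506 = ((-33 - 15) + (-115 + 10)/(-167 - 43)) + 20506 = (-48 - 105/(-210)) + 20506 = (-48 - 1/210*(-105)) + 20506 = (-48 + 1/2) + 20506 = -95/2 + 20506 = 40917/2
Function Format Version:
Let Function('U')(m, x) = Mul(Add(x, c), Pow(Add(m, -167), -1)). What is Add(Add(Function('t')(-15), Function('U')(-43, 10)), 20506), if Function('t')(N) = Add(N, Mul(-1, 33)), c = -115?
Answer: Rational(40917, 2) ≈ 20459.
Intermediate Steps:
Function('t')(N) = Add(-33, N) (Function('t')(N) = Add(N, -33) = Add(-33, N))
Function('U')(m, x) = Mul(Pow(Add(-167, m), -1), Add(-115, x)) (Function('U')(m, x) = Mul(Add(x, -115), Pow(Add(m, -167), -1)) = Mul(Add(-115, x), Pow(Add(-167, m), -1)) = Mul(Pow(Add(-167, m), -1), Add(-115, x)))
Add(Add(Function('t')(-15), Function('U')(-43, 10)), 20506) = Add(Add(Add(-33, -15), Mul(Pow(Add(-167, -43), -1), Add(-115, 10))), 20506) = Add(Add(-48, Mul(Pow(-210, -1), -105)), 20506) = Add(Add(-48, Mul(Rational(-1, 210), -105)), 20506) = Add(Add(-48, Rational(1, 2)), 20506) = Add(Rational(-95, 2), 20506) = Rational(40917, 2)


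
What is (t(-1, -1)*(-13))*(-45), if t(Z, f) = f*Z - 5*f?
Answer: 3510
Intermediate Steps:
t(Z, f) = -5*f + Z*f (t(Z, f) = Z*f - 5*f = -5*f + Z*f)
(t(-1, -1)*(-13))*(-45) = (-(-5 - 1)*(-13))*(-45) = (-1*(-6)*(-13))*(-45) = (6*(-13))*(-45) = -78*(-45) = 3510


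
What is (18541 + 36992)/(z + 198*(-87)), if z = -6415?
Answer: -55533/23641 ≈ -2.3490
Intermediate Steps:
(18541 + 36992)/(z + 198*(-87)) = (18541 + 36992)/(-6415 + 198*(-87)) = 55533/(-6415 - 17226) = 55533/(-23641) = 55533*(-1/23641) = -55533/23641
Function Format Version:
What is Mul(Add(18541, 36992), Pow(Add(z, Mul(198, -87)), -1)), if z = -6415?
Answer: Rational(-55533, 23641) ≈ -2.3490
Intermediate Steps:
Mul(Add(18541, 36992), Pow(Add(z, Mul(198, -87)), -1)) = Mul(Add(18541, 36992), Pow(Add(-6415, Mul(198, -87)), -1)) = Mul(55533, Pow(Add(-6415, -17226), -1)) = Mul(55533, Pow(-23641, -1)) = Mul(55533, Rational(-1, 23641)) = Rational(-55533, 23641)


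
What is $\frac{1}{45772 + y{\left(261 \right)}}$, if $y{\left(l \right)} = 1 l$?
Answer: $\frac{1}{46033} \approx 2.1724 \cdot 10^{-5}$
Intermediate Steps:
$y{\left(l \right)} = l$
$\frac{1}{45772 + y{\left(261 \right)}} = \frac{1}{45772 + 261} = \frac{1}{46033}$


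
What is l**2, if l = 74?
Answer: 5476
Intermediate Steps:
l**2 = 74**2 = 5476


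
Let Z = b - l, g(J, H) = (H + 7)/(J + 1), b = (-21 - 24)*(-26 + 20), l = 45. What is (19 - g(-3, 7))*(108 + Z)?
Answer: 8658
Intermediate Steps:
b = 270 (b = -45*(-6) = 270)
g(J, H) = (7 + H)/(1 + J)
Z = 225 (Z = 270 - 1*45 = 270 - 45 = 225)
(19 - g(-3, 7))*(108 + Z) = (19 - (7 + 7)/(1 - 3))*(108 + 225) = (19 - 14/(-2))*333 = (19 - (-1)*14/2)*333 = (19 - 1*(-7))*333 = (19 + 7)*333 = 26*333 = 8658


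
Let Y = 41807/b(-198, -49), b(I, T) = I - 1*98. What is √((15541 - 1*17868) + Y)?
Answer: I*√54064326/148 ≈ 49.681*I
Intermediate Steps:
b(I, T) = -98 + I (b(I, T) = I - 98 = -98 + I)
Y = -41807/296 (Y = 41807/(-98 - 198) = 41807/(-296) = 41807*(-1/296) = -41807/296 ≈ -141.24)
√((15541 - 1*17868) + Y) = √((15541 - 1*17868) - 41807/296) = √((15541 - 17868) - 41807/296) = √(-2327 - 41807/296) = √(-730599/296) = I*√54064326/148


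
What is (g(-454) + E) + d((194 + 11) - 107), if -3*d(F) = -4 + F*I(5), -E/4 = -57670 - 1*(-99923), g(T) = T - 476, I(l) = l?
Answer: -170104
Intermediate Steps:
g(T) = -476 + T
E = -169012 (E = -4*(-57670 - 1*(-99923)) = -4*(-57670 + 99923) = -4*42253 = -169012)
d(F) = 4/3 - 5*F/3 (d(F) = -(-4 + F*5)/3 = -(-4 + 5*F)/3 = 4/3 - 5*F/3)
(g(-454) + E) + d((194 + 11) - 107) = ((-476 - 454) - 169012) + (4/3 - 5*((194 + 11) - 107)/3) = (-930 - 169012) + (4/3 - 5*(205 - 107)/3) = -169942 + (4/3 - 5/3*98) = -169942 + (4/3 - 490/3) = -169942 - 162 = -170104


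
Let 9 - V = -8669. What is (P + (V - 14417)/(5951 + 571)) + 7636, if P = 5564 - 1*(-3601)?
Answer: 36523461/2174 ≈ 16800.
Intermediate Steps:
V = 8678 (V = 9 - 1*(-8669) = 9 + 8669 = 8678)
P = 9165 (P = 5564 + 3601 = 9165)
(P + (V - 14417)/(5951 + 571)) + 7636 = (9165 + (8678 - 14417)/(5951 + 571)) + 7636 = (9165 - 5739/6522) + 7636 = (9165 - 5739*1/6522) + 7636 = (9165 - 1913/2174) + 7636 = 19922797/2174 + 7636 = 36523461/2174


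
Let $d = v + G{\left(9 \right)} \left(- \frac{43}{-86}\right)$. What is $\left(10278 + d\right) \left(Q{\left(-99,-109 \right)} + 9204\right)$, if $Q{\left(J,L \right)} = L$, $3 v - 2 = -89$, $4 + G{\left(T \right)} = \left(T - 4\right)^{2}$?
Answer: $\frac{186620305}{2} \approx 9.331 \cdot 10^{7}$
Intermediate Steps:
$G{\left(T \right)} = -4 + \left(-4 + T\right)^{2}$ ($G{\left(T \right)} = -4 + \left(T - 4\right)^{2} = -4 + \left(-4 + T\right)^{2}$)
$v = -29$ ($v = \frac{2}{3} + \frac{1}{3} \left(-89\right) = \frac{2}{3} - \frac{89}{3} = -29$)
$d = - \frac{37}{2}$ ($d = -29 + \left(-4 + \left(-4 + 9\right)^{2}\right) \left(- \frac{43}{-86}\right) = -29 + \left(-4 + 5^{2}\right) \left(\left(-43\right) \left(- \frac{1}{86}\right)\right) = -29 + \left(-4 + 25\right) \frac{1}{2} = -29 + 21 \cdot \frac{1}{2} = -29 + \frac{21}{2} = - \frac{37}{2} \approx -18.5$)
$\left(10278 + d\right) \left(Q{\left(-99,-109 \right)} + 9204\right) = \left(10278 - \frac{37}{2}\right) \left(-109 + 9204\right) = \frac{20519}{2} \cdot 9095 = \frac{186620305}{2}$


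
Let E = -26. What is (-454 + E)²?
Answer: 230400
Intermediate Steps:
(-454 + E)² = (-454 - 26)² = (-480)² = 230400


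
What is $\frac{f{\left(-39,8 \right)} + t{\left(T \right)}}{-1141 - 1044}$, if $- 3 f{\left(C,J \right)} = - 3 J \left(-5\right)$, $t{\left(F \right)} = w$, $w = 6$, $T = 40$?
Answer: $\frac{34}{2185} \approx 0.015561$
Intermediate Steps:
$t{\left(F \right)} = 6$
$f{\left(C,J \right)} = - 5 J$ ($f{\left(C,J \right)} = - \frac{- 3 J \left(-5\right)}{3} = - \frac{15 J}{3} = - 5 J$)
$\frac{f{\left(-39,8 \right)} + t{\left(T \right)}}{-1141 - 1044} = \frac{\left(-5\right) 8 + 6}{-1141 - 1044} = \frac{-40 + 6}{-2185} = \left(- \frac{1}{2185}\right) \left(-34\right) = \frac{34}{2185}$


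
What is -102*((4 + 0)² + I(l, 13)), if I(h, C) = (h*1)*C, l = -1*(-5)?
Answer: -8262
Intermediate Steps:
l = 5
I(h, C) = C*h (I(h, C) = h*C = C*h)
-102*((4 + 0)² + I(l, 13)) = -102*((4 + 0)² + 13*5) = -102*(4² + 65) = -102*(16 + 65) = -102*81 = -8262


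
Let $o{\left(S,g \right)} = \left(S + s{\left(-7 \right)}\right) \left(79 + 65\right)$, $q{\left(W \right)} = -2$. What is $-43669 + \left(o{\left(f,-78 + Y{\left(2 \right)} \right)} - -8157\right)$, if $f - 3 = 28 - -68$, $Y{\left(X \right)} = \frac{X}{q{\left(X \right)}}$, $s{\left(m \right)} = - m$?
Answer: $-20248$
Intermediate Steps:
$Y{\left(X \right)} = - \frac{X}{2}$ ($Y{\left(X \right)} = \frac{X}{-2} = X \left(- \frac{1}{2}\right) = - \frac{X}{2}$)
$f = 99$ ($f = 3 + \left(28 - -68\right) = 3 + \left(28 + 68\right) = 3 + 96 = 99$)
$o{\left(S,g \right)} = 1008 + 144 S$ ($o{\left(S,g \right)} = \left(S - -7\right) \left(79 + 65\right) = \left(S + 7\right) 144 = \left(7 + S\right) 144 = 1008 + 144 S$)
$-43669 + \left(o{\left(f,-78 + Y{\left(2 \right)} \right)} - -8157\right) = -43669 + \left(\left(1008 + 144 \cdot 99\right) - -8157\right) = -43669 + \left(\left(1008 + 14256\right) + 8157\right) = -43669 + \left(15264 + 8157\right) = -43669 + 23421 = -20248$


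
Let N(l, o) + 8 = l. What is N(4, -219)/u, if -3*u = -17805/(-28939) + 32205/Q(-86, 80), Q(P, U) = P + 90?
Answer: 463024/310683905 ≈ 0.0014903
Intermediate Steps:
N(l, o) = -8 + l
Q(P, U) = 90 + P
u = -310683905/115756 (u = -(-17805/(-28939) + 32205/(90 - 86))/3 = -(-17805*(-1/28939) + 32205/4)/3 = -(17805/28939 + 32205*(¼))/3 = -(17805/28939 + 32205/4)/3 = -⅓*932051715/115756 = -310683905/115756 ≈ -2684.0)
N(4, -219)/u = (-8 + 4)/(-310683905/115756) = -4*(-115756/310683905) = 463024/310683905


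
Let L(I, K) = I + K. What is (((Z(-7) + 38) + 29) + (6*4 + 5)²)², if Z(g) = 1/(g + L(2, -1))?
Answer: 29669809/36 ≈ 8.2416e+5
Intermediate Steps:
Z(g) = 1/(1 + g) (Z(g) = 1/(g + (2 - 1)) = 1/(g + 1) = 1/(1 + g))
(((Z(-7) + 38) + 29) + (6*4 + 5)²)² = (((1/(1 - 7) + 38) + 29) + (6*4 + 5)²)² = (((1/(-6) + 38) + 29) + (24 + 5)²)² = (((-⅙ + 38) + 29) + 29²)² = ((227/6 + 29) + 841)² = (401/6 + 841)² = (5447/6)² = 29669809/36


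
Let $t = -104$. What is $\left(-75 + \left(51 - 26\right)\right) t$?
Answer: $5200$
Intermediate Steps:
$\left(-75 + \left(51 - 26\right)\right) t = \left(-75 + \left(51 - 26\right)\right) \left(-104\right) = \left(-75 + 25\right) \left(-104\right) = \left(-50\right) \left(-104\right) = 5200$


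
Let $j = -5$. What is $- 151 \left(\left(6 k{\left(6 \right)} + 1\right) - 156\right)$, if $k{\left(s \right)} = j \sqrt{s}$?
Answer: $23405 + 4530 \sqrt{6} \approx 34501.0$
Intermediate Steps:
$k{\left(s \right)} = - 5 \sqrt{s}$
$- 151 \left(\left(6 k{\left(6 \right)} + 1\right) - 156\right) = - 151 \left(\left(6 \left(- 5 \sqrt{6}\right) + 1\right) - 156\right) = - 151 \left(\left(- 30 \sqrt{6} + 1\right) - 156\right) = - 151 \left(\left(1 - 30 \sqrt{6}\right) - 156\right) = - 151 \left(-155 - 30 \sqrt{6}\right) = 23405 + 4530 \sqrt{6}$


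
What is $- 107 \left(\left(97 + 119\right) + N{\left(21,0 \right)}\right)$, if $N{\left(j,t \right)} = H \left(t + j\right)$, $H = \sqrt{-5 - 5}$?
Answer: $-23112 - 2247 i \sqrt{10} \approx -23112.0 - 7105.6 i$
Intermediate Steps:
$H = i \sqrt{10}$ ($H = \sqrt{-10} = i \sqrt{10} \approx 3.1623 i$)
$N{\left(j,t \right)} = i \sqrt{10} \left(j + t\right)$ ($N{\left(j,t \right)} = i \sqrt{10} \left(t + j\right) = i \sqrt{10} \left(j + t\right)$)
$- 107 \left(\left(97 + 119\right) + N{\left(21,0 \right)}\right) = - 107 \left(\left(97 + 119\right) + i \sqrt{10} \left(21 + 0\right)\right) = - 107 \left(216 + i \sqrt{10} \cdot 21\right) = - 107 \left(216 + 21 i \sqrt{10}\right) = -23112 - 2247 i \sqrt{10}$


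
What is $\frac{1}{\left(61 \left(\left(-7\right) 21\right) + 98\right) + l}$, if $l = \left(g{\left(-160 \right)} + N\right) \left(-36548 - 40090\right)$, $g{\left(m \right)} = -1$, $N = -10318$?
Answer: $\frac{1}{790818653} \approx 1.2645 \cdot 10^{-9}$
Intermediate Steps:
$l = 790827522$ ($l = \left(-1 - 10318\right) \left(-36548 - 40090\right) = \left(-10319\right) \left(-76638\right) = 790827522$)
$\frac{1}{\left(61 \left(\left(-7\right) 21\right) + 98\right) + l} = \frac{1}{\left(61 \left(\left(-7\right) 21\right) + 98\right) + 790827522} = \frac{1}{\left(61 \left(-147\right) + 98\right) + 790827522} = \frac{1}{\left(-8967 + 98\right) + 790827522} = \frac{1}{-8869 + 790827522} = \frac{1}{790818653}$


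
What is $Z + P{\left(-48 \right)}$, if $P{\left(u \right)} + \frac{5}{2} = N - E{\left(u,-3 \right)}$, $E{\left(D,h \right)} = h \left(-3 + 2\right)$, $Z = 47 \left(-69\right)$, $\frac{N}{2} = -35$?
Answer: $- \frac{6637}{2} \approx -3318.5$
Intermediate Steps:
$N = -70$ ($N = 2 \left(-35\right) = -70$)
$Z = -3243$
$E{\left(D,h \right)} = - h$ ($E{\left(D,h \right)} = h \left(-1\right) = - h$)
$P{\left(u \right)} = - \frac{151}{2}$ ($P{\left(u \right)} = - \frac{5}{2} - \left(70 - -3\right) = - \frac{5}{2} - 73 = - \frac{151}{2}$)
$Z + P{\left(-48 \right)} = -3243 - \frac{151}{2} = - \frac{6637}{2}$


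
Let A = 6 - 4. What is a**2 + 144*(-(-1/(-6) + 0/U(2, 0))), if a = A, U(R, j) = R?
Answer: -20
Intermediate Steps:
A = 2
a = 2
a**2 + 144*(-(-1/(-6) + 0/U(2, 0))) = 2**2 + 144*(-(-1/(-6) + 0/2)) = 4 + 144*(-(-1*(-1/6) + 0*(1/2))) = 4 + 144*(-(1/6 + 0)) = 4 + 144*(-1*1/6) = 4 + 144*(-1/6) = 4 - 24 = -20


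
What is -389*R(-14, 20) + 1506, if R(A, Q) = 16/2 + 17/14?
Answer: -29097/14 ≈ -2078.4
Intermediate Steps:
R(A, Q) = 129/14 (R(A, Q) = 16*(½) + 17*(1/14) = 8 + 17/14 = 129/14)
-389*R(-14, 20) + 1506 = -389*129/14 + 1506 = -50181/14 + 1506 = -29097/14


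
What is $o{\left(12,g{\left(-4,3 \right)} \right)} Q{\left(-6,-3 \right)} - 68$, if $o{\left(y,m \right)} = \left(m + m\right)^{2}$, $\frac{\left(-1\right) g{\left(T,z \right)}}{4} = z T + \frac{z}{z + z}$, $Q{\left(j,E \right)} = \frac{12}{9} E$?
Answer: $-33924$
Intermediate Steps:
$Q{\left(j,E \right)} = \frac{4 E}{3}$ ($Q{\left(j,E \right)} = 12 \cdot \frac{1}{9} E = \frac{4 E}{3}$)
$g{\left(T,z \right)} = -2 - 4 T z$ ($g{\left(T,z \right)} = - 4 \left(z T + \frac{z}{z + z}\right) = - 4 \left(T z + \frac{z}{2 z}\right) = - 4 \left(T z + \frac{1}{2 z} z\right) = - 4 \left(T z + \frac{1}{2}\right) = - 4 \left(\frac{1}{2} + T z\right) = -2 - 4 T z$)
$o{\left(y,m \right)} = 4 m^{2}$ ($o{\left(y,m \right)} = \left(2 m\right)^{2} = 4 m^{2}$)
$o{\left(12,g{\left(-4,3 \right)} \right)} Q{\left(-6,-3 \right)} - 68 = 4 \left(-2 - \left(-16\right) 3\right)^{2} \cdot \frac{4}{3} \left(-3\right) - 68 = 4 \left(-2 + 48\right)^{2} \left(-4\right) - 68 = 4 \cdot 46^{2} \left(-4\right) - 68 = 4 \cdot 2116 \left(-4\right) - 68 = 8464 \left(-4\right) - 68 = -33856 - 68 = -33924$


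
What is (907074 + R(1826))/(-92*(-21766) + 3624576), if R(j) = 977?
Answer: 908051/5627048 ≈ 0.16137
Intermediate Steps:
(907074 + R(1826))/(-92*(-21766) + 3624576) = (907074 + 977)/(-92*(-21766) + 3624576) = 908051/(2002472 + 3624576) = 908051/5627048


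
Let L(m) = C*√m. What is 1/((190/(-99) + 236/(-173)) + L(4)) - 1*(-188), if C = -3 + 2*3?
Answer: 8764391/46528 ≈ 188.37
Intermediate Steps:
C = 3 (C = -3 + 6 = 3)
L(m) = 3*√m
1/((190/(-99) + 236/(-173)) + L(4)) - 1*(-188) = 1/((190/(-99) + 236/(-173)) + 3*√4) - 1*(-188) = 1/((190*(-1/99) + 236*(-1/173)) + 3*2) + 188 = 1/((-190/99 - 236/173) + 6) + 188 = 1/(-56234/17127 + 6) + 188 = 1/(46528/17127) + 188 = 17127/46528 + 188 = 8764391/46528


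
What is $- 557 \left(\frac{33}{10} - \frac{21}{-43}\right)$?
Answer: $- \frac{907353}{430} \approx -2110.1$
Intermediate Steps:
$- 557 \left(\frac{33}{10} - \frac{21}{-43}\right) = - 557 \left(33 \cdot \frac{1}{10} - - \frac{21}{43}\right) = - 557 \left(\frac{33}{10} + \frac{21}{43}\right) = \left(-557\right) \frac{1629}{430} = - \frac{907353}{430}$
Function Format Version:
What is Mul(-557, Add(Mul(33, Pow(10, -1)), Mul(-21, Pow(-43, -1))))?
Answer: Rational(-907353, 430) ≈ -2110.1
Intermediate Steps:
Mul(-557, Add(Mul(33, Pow(10, -1)), Mul(-21, Pow(-43, -1)))) = Mul(-557, Add(Mul(33, Rational(1, 10)), Mul(-21, Rational(-1, 43)))) = Mul(-557, Add(Rational(33, 10), Rational(21, 43))) = Mul(-557, Rational(1629, 430)) = Rational(-907353, 430)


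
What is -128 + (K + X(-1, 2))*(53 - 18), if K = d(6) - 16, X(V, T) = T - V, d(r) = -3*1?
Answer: -688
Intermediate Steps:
d(r) = -3
K = -19 (K = -3 - 16 = -19)
-128 + (K + X(-1, 2))*(53 - 18) = -128 + (-19 + (2 - 1*(-1)))*(53 - 18) = -128 + (-19 + (2 + 1))*35 = -128 + (-19 + 3)*35 = -128 - 16*35 = -128 - 560 = -688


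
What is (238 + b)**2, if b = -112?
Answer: 15876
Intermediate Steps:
(238 + b)**2 = (238 - 112)**2 = 126**2 = 15876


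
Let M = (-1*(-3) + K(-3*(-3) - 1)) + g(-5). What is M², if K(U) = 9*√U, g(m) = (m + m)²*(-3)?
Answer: 88857 - 10692*√2 ≈ 73736.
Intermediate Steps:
g(m) = -12*m² (g(m) = (2*m)²*(-3) = (4*m²)*(-3) = -12*m²)
M = -297 + 18*√2 (M = (-1*(-3) + 9*√(-3*(-3) - 1)) - 12*(-5)² = (3 + 9*√(9 - 1)) - 12*25 = (3 + 9*√8) - 300 = (3 + 9*(2*√2)) - 300 = (3 + 18*√2) - 300 = -297 + 18*√2 ≈ -271.54)
M² = (-297 + 18*√2)²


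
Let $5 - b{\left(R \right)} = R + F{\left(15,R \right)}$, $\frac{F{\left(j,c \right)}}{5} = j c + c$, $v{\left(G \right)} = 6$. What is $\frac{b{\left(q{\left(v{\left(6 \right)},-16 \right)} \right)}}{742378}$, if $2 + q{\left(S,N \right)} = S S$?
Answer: $- \frac{2749}{742378} \approx -0.003703$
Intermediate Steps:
$q{\left(S,N \right)} = -2 + S^{2}$ ($q{\left(S,N \right)} = -2 + S S = -2 + S^{2}$)
$F{\left(j,c \right)} = 5 c + 5 c j$ ($F{\left(j,c \right)} = 5 \left(j c + c\right) = 5 \left(c j + c\right) = 5 \left(c + c j\right) = 5 c + 5 c j$)
$b{\left(R \right)} = 5 - 81 R$ ($b{\left(R \right)} = 5 - \left(R + 5 R \left(1 + 15\right)\right) = 5 - \left(R + 5 R 16\right) = 5 - \left(R + 80 R\right) = 5 - 81 R$)
$\frac{b{\left(q{\left(v{\left(6 \right)},-16 \right)} \right)}}{742378} = \frac{5 - 81 \left(-2 + 6^{2}\right)}{742378} = \left(5 - 81 \left(-2 + 36\right)\right) \frac{1}{742378} = \left(5 - 2754\right) \frac{1}{742378} = \left(-2749\right) \frac{1}{742378} = - \frac{2749}{742378}$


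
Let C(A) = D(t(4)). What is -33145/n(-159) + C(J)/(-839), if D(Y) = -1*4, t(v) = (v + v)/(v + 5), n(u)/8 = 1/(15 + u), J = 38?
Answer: 500555794/839 ≈ 5.9661e+5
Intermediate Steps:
n(u) = 8/(15 + u)
t(v) = 2*v/(5 + v) (t(v) = (2*v)/(5 + v) = 2*v/(5 + v))
D(Y) = -4
C(A) = -4
-33145/n(-159) + C(J)/(-839) = -33145/(8/(15 - 159)) - 4/(-839) = -33145/(8/(-144)) - 4*(-1/839) = -33145/(8*(-1/144)) + 4/839 = -33145/(-1/18) + 4/839 = -33145*(-18) + 4/839 = 596610 + 4/839 = 500555794/839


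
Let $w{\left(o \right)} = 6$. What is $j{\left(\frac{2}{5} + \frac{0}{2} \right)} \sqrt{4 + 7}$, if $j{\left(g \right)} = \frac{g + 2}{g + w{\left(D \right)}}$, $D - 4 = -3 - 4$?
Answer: $\frac{3 \sqrt{11}}{8} \approx 1.2437$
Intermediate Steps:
$D = -3$ ($D = 4 - 7 = -3$)
$j{\left(g \right)} = \frac{2 + g}{6 + g}$ ($j{\left(g \right)} = \frac{g + 2}{g + 6} = \frac{2 + g}{6 + g}$)
$j{\left(\frac{2}{5} + \frac{0}{2} \right)} \sqrt{4 + 7} = \frac{2 + \left(\frac{2}{5} + \frac{0}{2}\right)}{6 + \left(\frac{2}{5} + \frac{0}{2}\right)} \sqrt{4 + 7} = \frac{2 + \left(2 \cdot \frac{1}{5} + 0 \cdot \frac{1}{2}\right)}{6 + \left(2 \cdot \frac{1}{5} + 0 \cdot \frac{1}{2}\right)} \sqrt{11} = \frac{2 + \left(\frac{2}{5} + 0\right)}{6 + \left(\frac{2}{5} + 0\right)} \sqrt{11} = \frac{2 + \frac{2}{5}}{6 + \frac{2}{5}} \sqrt{11} = \frac{1}{\frac{32}{5}} \cdot \frac{12}{5} \sqrt{11} = \frac{5}{32} \cdot \frac{12}{5} \sqrt{11} = \frac{3 \sqrt{11}}{8}$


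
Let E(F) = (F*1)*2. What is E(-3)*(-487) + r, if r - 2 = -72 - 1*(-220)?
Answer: 3072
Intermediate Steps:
E(F) = 2*F (E(F) = F*2 = 2*F)
r = 150 (r = 2 + (-72 - 1*(-220)) = 2 + (-72 + 220) = 2 + 148 = 150)
E(-3)*(-487) + r = (2*(-3))*(-487) + 150 = -6*(-487) + 150 = 2922 + 150 = 3072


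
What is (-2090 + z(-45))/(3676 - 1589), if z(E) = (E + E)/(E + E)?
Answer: -2089/2087 ≈ -1.0010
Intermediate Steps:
z(E) = 1 (z(E) = (2*E)/((2*E)) = (2*E)*(1/(2*E)) = 1)
(-2090 + z(-45))/(3676 - 1589) = (-2090 + 1)/(3676 - 1589) = -2089/2087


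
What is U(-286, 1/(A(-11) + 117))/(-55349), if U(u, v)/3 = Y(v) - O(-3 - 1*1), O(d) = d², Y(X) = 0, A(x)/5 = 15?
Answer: 48/55349 ≈ 0.00086722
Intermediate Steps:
A(x) = 75 (A(x) = 5*15 = 75)
U(u, v) = -48 (U(u, v) = 3*(0 - (-3 - 1*1)²) = 3*(0 - (-3 - 1)²) = 3*(0 - 1*(-4)²) = 3*(0 - 1*16) = 3*(0 - 16) = 3*(-16) = -48)
U(-286, 1/(A(-11) + 117))/(-55349) = -48/(-55349) = -48*(-1/55349) = 48/55349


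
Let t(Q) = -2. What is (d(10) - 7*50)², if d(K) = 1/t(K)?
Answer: 491401/4 ≈ 1.2285e+5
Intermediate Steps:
d(K) = -½ (d(K) = 1/(-2) = -½)
(d(10) - 7*50)² = (-½ - 7*50)² = (-½ - 350)² = (-701/2)² = 491401/4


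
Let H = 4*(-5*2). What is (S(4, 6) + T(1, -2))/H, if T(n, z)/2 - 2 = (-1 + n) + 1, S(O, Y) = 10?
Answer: -⅖ ≈ -0.40000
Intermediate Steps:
H = -40 (H = 4*(-10) = -40)
T(n, z) = 4 + 2*n (T(n, z) = 4 + 2*((-1 + n) + 1) = 4 + 2*n)
(S(4, 6) + T(1, -2))/H = (10 + (4 + 2*1))/(-40) = (10 + (4 + 2))*(-1/40) = (10 + 6)*(-1/40) = 16*(-1/40) = -⅖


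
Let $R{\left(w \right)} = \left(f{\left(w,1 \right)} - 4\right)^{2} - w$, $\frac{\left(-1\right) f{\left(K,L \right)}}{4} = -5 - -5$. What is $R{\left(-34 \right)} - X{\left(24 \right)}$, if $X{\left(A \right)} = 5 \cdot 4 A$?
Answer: $-430$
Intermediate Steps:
$f{\left(K,L \right)} = 0$ ($f{\left(K,L \right)} = - 4 \left(-5 - -5\right) = - 4 \left(-5 + 5\right) = \left(-4\right) 0 = 0$)
$X{\left(A \right)} = 20 A$
$R{\left(w \right)} = 16 - w$ ($R{\left(w \right)} = \left(0 - 4\right)^{2} - w = \left(-4\right)^{2} - w = 16 - w$)
$R{\left(-34 \right)} - X{\left(24 \right)} = \left(16 - -34\right) - 20 \cdot 24 = \left(16 + 34\right) - 480 = 50 - 480 = -430$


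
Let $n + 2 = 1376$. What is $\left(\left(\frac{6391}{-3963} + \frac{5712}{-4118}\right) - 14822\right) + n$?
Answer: $- \frac{109757696413}{8159817} \approx -13451.0$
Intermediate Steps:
$n = 1374$ ($n = -2 + 1376 = 1374$)
$\left(\left(\frac{6391}{-3963} + \frac{5712}{-4118}\right) - 14822\right) + n = \left(\left(\frac{6391}{-3963} + \frac{5712}{-4118}\right) - 14822\right) + 1374 = \left(\left(6391 \left(- \frac{1}{3963}\right) + 5712 \left(- \frac{1}{4118}\right)\right) - 14822\right) + 1374 = \left(\left(- \frac{6391}{3963} - \frac{2856}{2059}\right) - 14822\right) + 1374 = \left(- \frac{24477397}{8159817} - 14822\right) + 1374 = - \frac{120969284971}{8159817} + 1374 = - \frac{109757696413}{8159817}$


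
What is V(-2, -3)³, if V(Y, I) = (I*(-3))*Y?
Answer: -5832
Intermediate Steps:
V(Y, I) = -3*I*Y (V(Y, I) = (-3*I)*Y = -3*I*Y)
V(-2, -3)³ = (-3*(-3)*(-2))³ = (-18)³ = -5832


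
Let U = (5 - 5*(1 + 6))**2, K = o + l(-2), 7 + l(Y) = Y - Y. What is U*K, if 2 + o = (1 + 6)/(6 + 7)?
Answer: -99000/13 ≈ -7615.4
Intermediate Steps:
l(Y) = -7 (l(Y) = -7 + (Y - Y) = -7 + 0 = -7)
o = -19/13 (o = -2 + (1 + 6)/(6 + 7) = -2 + 7/13 = -19/13 ≈ -1.4615)
K = -110/13 (K = -19/13 - 7 = -110/13 ≈ -8.4615)
U = 900 (U = (5 - 5*7)**2 = (5 - 35)**2 = (-30)**2 = 900)
U*K = 900*(-110/13) = -99000/13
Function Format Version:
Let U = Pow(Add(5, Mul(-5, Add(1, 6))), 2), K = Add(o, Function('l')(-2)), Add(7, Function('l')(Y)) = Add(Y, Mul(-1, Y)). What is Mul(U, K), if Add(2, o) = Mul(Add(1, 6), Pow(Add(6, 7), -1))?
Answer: Rational(-99000, 13) ≈ -7615.4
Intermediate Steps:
Function('l')(Y) = -7 (Function('l')(Y) = Add(-7, Add(Y, Mul(-1, Y))) = Add(-7, 0) = -7)
o = Rational(-19, 13) (o = Add(-2, Mul(Add(1, 6), Pow(Add(6, 7), -1))) = Add(-2, Mul(7, Pow(13, -1))) = Add(-2, Mul(7, Rational(1, 13))) = Add(-2, Rational(7, 13)) = Rational(-19, 13) ≈ -1.4615)
K = Rational(-110, 13) (K = Add(Rational(-19, 13), -7) = Rational(-110, 13) ≈ -8.4615)
U = 900 (U = Pow(Add(5, Mul(-5, 7)), 2) = Pow(Add(5, -35), 2) = Pow(-30, 2) = 900)
Mul(U, K) = Mul(900, Rational(-110, 13)) = Rational(-99000, 13)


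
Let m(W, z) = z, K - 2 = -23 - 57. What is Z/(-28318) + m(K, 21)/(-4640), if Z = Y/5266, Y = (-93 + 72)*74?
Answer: -781090947/172982202080 ≈ -0.0045154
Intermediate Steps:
K = -78 (K = 2 + (-23 - 57) = 2 - 80 = -78)
Y = -1554 (Y = -21*74 = -1554)
Z = -777/2633 (Z = -1554/5266 = -1554*1/5266 = -777/2633 ≈ -0.29510)
Z/(-28318) + m(K, 21)/(-4640) = -777/2633/(-28318) + 21/(-4640) = -777/2633*(-1/28318) + 21*(-1/4640) = 777/74561294 - 21/4640 = -781090947/172982202080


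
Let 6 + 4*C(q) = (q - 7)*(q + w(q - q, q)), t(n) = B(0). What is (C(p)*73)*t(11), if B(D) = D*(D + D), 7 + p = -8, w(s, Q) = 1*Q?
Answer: 0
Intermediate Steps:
w(s, Q) = Q
p = -15 (p = -7 - 8 = -15)
B(D) = 2*D² (B(D) = D*(2*D) = 2*D²)
t(n) = 0 (t(n) = 2*0² = 2*0 = 0)
C(q) = -3/2 + q*(-7 + q)/2 (C(q) = -3/2 + ((q - 7)*(q + q))/4 = -3/2 + ((-7 + q)*(2*q))/4 = -3/2 + (2*q*(-7 + q))/4 = -3/2 + q*(-7 + q)/2)
(C(p)*73)*t(11) = ((-3/2 + (½)*(-15)² - 7/2*(-15))*73)*0 = ((-3/2 + (½)*225 + 105/2)*73)*0 = ((-3/2 + 225/2 + 105/2)*73)*0 = ((327/2)*73)*0 = (23871/2)*0 = 0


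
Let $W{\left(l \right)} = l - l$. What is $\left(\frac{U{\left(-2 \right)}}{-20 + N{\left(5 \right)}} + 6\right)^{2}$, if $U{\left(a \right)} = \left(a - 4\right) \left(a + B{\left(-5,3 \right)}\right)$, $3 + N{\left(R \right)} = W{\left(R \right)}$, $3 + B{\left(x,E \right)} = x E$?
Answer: $\frac{324}{529} \approx 0.61248$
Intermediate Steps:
$W{\left(l \right)} = 0$
$B{\left(x,E \right)} = -3 + E x$ ($B{\left(x,E \right)} = -3 + x E = -3 + E x$)
$N{\left(R \right)} = -3$ ($N{\left(R \right)} = -3 + 0 = -3$)
$U{\left(a \right)} = \left(-18 + a\right) \left(-4 + a\right)$ ($U{\left(a \right)} = \left(a - 4\right) \left(a + \left(-3 + 3 \left(-5\right)\right)\right) = \left(-4 + a\right) \left(a - 18\right) = \left(-4 + a\right) \left(-18 + a\right) = \left(-18 + a\right) \left(-4 + a\right)$)
$\left(\frac{U{\left(-2 \right)}}{-20 + N{\left(5 \right)}} + 6\right)^{2} = \left(\frac{72 + \left(-2\right)^{2} - -44}{-20 - 3} + 6\right)^{2} = \left(\frac{72 + 4 + 44}{-23} + 6\right)^{2} = \left(\left(- \frac{1}{23}\right) 120 + 6\right)^{2} = \left(- \frac{120}{23} + 6\right)^{2} = \left(\frac{18}{23}\right)^{2} = \frac{324}{529}$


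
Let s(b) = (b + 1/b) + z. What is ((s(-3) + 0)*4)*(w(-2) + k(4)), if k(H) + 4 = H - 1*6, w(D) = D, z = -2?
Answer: 512/3 ≈ 170.67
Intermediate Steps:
s(b) = -2 + b + 1/b (s(b) = (b + 1/b) - 2 = -2 + b + 1/b)
k(H) = -10 + H (k(H) = -4 + (H - 1*6) = -4 + (H - 6) = -4 + (-6 + H) = -10 + H)
((s(-3) + 0)*4)*(w(-2) + k(4)) = (((-2 - 3 + 1/(-3)) + 0)*4)*(-2 + (-10 + 4)) = (((-2 - 3 - ⅓) + 0)*4)*(-2 - 6) = ((-16/3 + 0)*4)*(-8) = -16/3*4*(-8) = -64/3*(-8) = 512/3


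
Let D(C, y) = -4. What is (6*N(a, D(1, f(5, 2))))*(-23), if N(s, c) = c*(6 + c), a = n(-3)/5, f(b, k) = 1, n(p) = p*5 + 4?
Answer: 1104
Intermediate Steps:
n(p) = 4 + 5*p (n(p) = 5*p + 4 = 4 + 5*p)
a = -11/5 (a = (4 + 5*(-3))/5 = (4 - 15)*(1/5) = -11*1/5 = -11/5 ≈ -2.2000)
(6*N(a, D(1, f(5, 2))))*(-23) = (6*(-4*(6 - 4)))*(-23) = (6*(-4*2))*(-23) = (6*(-8))*(-23) = -48*(-23) = 1104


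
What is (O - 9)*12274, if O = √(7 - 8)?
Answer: -110466 + 12274*I ≈ -1.1047e+5 + 12274.0*I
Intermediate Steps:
O = I (O = √(-1) = I ≈ 1.0*I)
(O - 9)*12274 = (I - 9)*12274 = (-9 + I)*12274 = -110466 + 12274*I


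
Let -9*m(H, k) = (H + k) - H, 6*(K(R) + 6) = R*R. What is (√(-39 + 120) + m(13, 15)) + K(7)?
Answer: 19/2 ≈ 9.5000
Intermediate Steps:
K(R) = -6 + R²/6 (K(R) = -6 + (R*R)/6 = -6 + R²/6)
m(H, k) = -k/9 (m(H, k) = -((H + k) - H)/9 = -k/9)
(√(-39 + 120) + m(13, 15)) + K(7) = (√(-39 + 120) - ⅑*15) + (-6 + (⅙)*7²) = (√81 - 5/3) + (-6 + (⅙)*49) = (9 - 5/3) + (-6 + 49/6) = 22/3 + 13/6 = 19/2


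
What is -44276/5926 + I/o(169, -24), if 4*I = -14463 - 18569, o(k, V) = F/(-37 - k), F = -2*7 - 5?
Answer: -5040922146/56297 ≈ -89542.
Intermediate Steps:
F = -19 (F = -14 - 5 = -19)
o(k, V) = -19/(-37 - k)
I = -8258 (I = (-14463 - 18569)/4 = (¼)*(-33032) = -8258)
-44276/5926 + I/o(169, -24) = -44276/5926 - 8258/(19/(37 + 169)) = -44276*1/5926 - 8258/(19/206) = -22138/2963 - 8258/(19*(1/206)) = -22138/2963 - 8258/19/206 = -22138/2963 - 8258*206/19 = -22138/2963 - 1701148/19 = -5040922146/56297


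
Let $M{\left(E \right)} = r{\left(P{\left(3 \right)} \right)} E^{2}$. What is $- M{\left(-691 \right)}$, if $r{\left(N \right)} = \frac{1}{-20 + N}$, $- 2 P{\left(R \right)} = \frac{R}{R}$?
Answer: $\frac{954962}{41} \approx 23292.0$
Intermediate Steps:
$P{\left(R \right)} = - \frac{1}{2}$ ($P{\left(R \right)} = - \frac{R \frac{1}{R}}{2} = \left(- \frac{1}{2}\right) 1 = - \frac{1}{2}$)
$M{\left(E \right)} = - \frac{2 E^{2}}{41}$ ($M{\left(E \right)} = \frac{E^{2}}{-20 - \frac{1}{2}} = \frac{E^{2}}{- \frac{41}{2}} = - \frac{2 E^{2}}{41}$)
$- M{\left(-691 \right)} = - \frac{\left(-2\right) \left(-691\right)^{2}}{41} = - \frac{\left(-2\right) 477481}{41} = \left(-1\right) \left(- \frac{954962}{41}\right) = \frac{954962}{41}$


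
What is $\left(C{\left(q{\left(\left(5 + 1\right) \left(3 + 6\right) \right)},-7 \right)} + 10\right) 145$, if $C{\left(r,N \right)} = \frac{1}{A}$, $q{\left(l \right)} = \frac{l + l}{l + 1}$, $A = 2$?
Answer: $\frac{3045}{2} \approx 1522.5$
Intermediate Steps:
$q{\left(l \right)} = \frac{2 l}{1 + l}$
$C{\left(r,N \right)} = \frac{1}{2}$
$\left(C{\left(q{\left(\left(5 + 1\right) \left(3 + 6\right) \right)},-7 \right)} + 10\right) 145 = \left(\frac{1}{2} + 10\right) 145 = \frac{21}{2} \cdot 145 = \frac{3045}{2}$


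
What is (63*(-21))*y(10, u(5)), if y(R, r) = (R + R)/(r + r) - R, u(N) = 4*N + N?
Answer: 63504/5 ≈ 12701.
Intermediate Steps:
u(N) = 5*N
y(R, r) = -R + R/r (y(R, r) = (2*R)/((2*r)) - R = (2*R)*(1/(2*r)) - R = R/r - R = -R + R/r)
(63*(-21))*y(10, u(5)) = (63*(-21))*(-1*10 + 10/((5*5))) = -1323*(-10 + 10/25) = -1323*(-10 + 10*(1/25)) = -1323*(-10 + ⅖) = -1323*(-48/5) = 63504/5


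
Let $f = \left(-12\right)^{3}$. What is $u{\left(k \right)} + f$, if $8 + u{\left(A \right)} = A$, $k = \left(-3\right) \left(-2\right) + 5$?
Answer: $-1725$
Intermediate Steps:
$k = 11$ ($k = 6 + 5 = 11$)
$u{\left(A \right)} = -8 + A$
$f = -1728$
$u{\left(k \right)} + f = \left(-8 + 11\right) - 1728 = 3 - 1728 = -1725$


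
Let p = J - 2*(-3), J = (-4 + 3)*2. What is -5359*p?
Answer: -21436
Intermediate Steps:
J = -2 (J = -1*2 = -2)
p = 4 (p = -2 - 2*(-3) = -2 + 6 = 4)
-5359*p = -5359*4 = -21436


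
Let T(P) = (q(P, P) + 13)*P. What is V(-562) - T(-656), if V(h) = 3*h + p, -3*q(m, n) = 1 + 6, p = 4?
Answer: 15946/3 ≈ 5315.3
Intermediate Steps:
q(m, n) = -7/3 (q(m, n) = -(1 + 6)/3 = -1/3*7 = -7/3)
T(P) = 32*P/3 (T(P) = (-7/3 + 13)*P = 32*P/3)
V(h) = 4 + 3*h (V(h) = 3*h + 4 = 4 + 3*h)
V(-562) - T(-656) = (4 + 3*(-562)) - 32*(-656)/3 = (4 - 1686) - 1*(-20992/3) = -1682 + 20992/3 = 15946/3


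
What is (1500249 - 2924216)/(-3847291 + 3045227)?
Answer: 1423967/802064 ≈ 1.7754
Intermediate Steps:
(1500249 - 2924216)/(-3847291 + 3045227) = -1423967/(-802064) = -1423967*(-1/802064) = 1423967/802064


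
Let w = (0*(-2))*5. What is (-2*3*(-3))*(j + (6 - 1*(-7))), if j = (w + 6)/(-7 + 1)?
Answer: 216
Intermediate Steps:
w = 0 (w = 0*5 = 0)
j = -1 (j = (0 + 6)/(-7 + 1) = 6/(-6) = 6*(-1/6) = -1)
(-2*3*(-3))*(j + (6 - 1*(-7))) = (-2*3*(-3))*(-1 + (6 - 1*(-7))) = (-6*(-3))*(-1 + (6 + 7)) = 18*(-1 + 13) = 18*12 = 216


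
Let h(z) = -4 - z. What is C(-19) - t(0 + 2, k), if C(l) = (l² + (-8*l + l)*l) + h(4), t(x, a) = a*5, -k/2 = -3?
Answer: -2204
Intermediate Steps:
k = 6 (k = -2*(-3) = 6)
t(x, a) = 5*a
C(l) = -8 - 6*l² (C(l) = (l² + (-8*l + l)*l) + (-4 - 1*4) = (l² + (-7*l)*l) + (-4 - 4) = (l² - 7*l²) - 8 = -6*l² - 8 = -8 - 6*l²)
C(-19) - t(0 + 2, k) = (-8 - 6*(-19)²) - 5*6 = (-8 - 6*361) - 1*30 = (-8 - 2166) - 30 = -2174 - 30 = -2204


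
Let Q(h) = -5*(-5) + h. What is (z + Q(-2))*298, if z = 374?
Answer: 118306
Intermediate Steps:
Q(h) = 25 + h
(z + Q(-2))*298 = (374 + (25 - 2))*298 = (374 + 23)*298 = 397*298 = 118306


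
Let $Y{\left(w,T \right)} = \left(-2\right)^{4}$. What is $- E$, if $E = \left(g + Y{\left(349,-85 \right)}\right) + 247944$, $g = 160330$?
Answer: $-408290$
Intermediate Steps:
$Y{\left(w,T \right)} = 16$
$E = 408290$ ($E = \left(160330 + 16\right) + 247944 = 160346 + 247944 = 408290$)
$- E = \left(-1\right) 408290 = -408290$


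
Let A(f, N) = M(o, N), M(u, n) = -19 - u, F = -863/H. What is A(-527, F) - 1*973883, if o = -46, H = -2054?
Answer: -973856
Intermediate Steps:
F = 863/2054 (F = -863/(-2054) = -863*(-1/2054) = 863/2054 ≈ 0.42016)
A(f, N) = 27 (A(f, N) = -19 - 1*(-46) = -19 + 46 = 27)
A(-527, F) - 1*973883 = 27 - 1*973883 = 27 - 973883 = -973856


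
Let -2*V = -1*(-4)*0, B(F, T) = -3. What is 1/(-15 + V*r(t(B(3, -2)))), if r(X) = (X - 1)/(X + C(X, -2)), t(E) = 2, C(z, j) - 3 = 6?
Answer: -1/15 ≈ -0.066667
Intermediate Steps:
C(z, j) = 9 (C(z, j) = 3 + 6 = 9)
V = 0 (V = -(-1*(-4))*0/2 = -2*0 = -1/2*0 = 0)
r(X) = (-1 + X)/(9 + X) (r(X) = (X - 1)/(X + 9) = (-1 + X)/(9 + X))
1/(-15 + V*r(t(B(3, -2)))) = 1/(-15 + 0*((-1 + 2)/(9 + 2))) = 1/(-15 + 0*(1/11)) = 1/(-15 + 0) = 1/(-15) = -1/15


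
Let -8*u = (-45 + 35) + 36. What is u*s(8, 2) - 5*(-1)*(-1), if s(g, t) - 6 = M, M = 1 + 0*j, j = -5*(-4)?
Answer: -111/4 ≈ -27.750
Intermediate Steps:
j = 20
u = -13/4 (u = -((-45 + 35) + 36)/8 = -(-10 + 36)/8 = -1/8*26 = -13/4 ≈ -3.2500)
M = 1 (M = 1 + 0*20 = 1 + 0 = 1)
s(g, t) = 7 (s(g, t) = 6 + 1 = 7)
u*s(8, 2) - 5*(-1)*(-1) = -13/4*7 - 5*(-1)*(-1) = -91/4 + 5*(-1) = -91/4 - 5 = -111/4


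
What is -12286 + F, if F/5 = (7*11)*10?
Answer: -8436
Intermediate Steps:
F = 3850 (F = 5*((7*11)*10) = 5*(77*10) = 5*770 = 3850)
-12286 + F = -12286 + 3850 = -8436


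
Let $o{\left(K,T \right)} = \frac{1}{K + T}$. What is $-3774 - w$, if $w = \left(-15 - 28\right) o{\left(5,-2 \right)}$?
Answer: $- \frac{11279}{3} \approx -3759.7$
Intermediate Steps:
$w = - \frac{43}{3}$ ($w = \frac{-15 - 28}{5 - 2} = - \frac{43}{3} \approx -14.333$)
$-3774 - w = -3774 - - \frac{43}{3} = -3774 + \frac{43}{3} = - \frac{11279}{3}$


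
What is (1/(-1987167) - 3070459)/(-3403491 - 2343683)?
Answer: 3050757399827/5710297258029 ≈ 0.53426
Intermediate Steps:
(1/(-1987167) - 3070459)/(-3403491 - 2343683) = (-1/1987167 - 3070459)/(-5747174) = -6101514799654/1987167*(-1/5747174) = 3050757399827/5710297258029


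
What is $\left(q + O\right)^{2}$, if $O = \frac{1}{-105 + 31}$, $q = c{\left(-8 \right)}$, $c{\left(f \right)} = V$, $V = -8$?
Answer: $\frac{351649}{5476} \approx 64.216$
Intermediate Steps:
$c{\left(f \right)} = -8$
$q = -8$
$O = - \frac{1}{74}$ ($O = \frac{1}{-74} = - \frac{1}{74} \approx -0.013514$)
$\left(q + O\right)^{2} = \left(-8 - \frac{1}{74}\right)^{2} = \left(- \frac{593}{74}\right)^{2} = \frac{351649}{5476}$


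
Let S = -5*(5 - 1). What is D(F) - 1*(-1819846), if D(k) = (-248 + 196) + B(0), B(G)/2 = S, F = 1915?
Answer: 1819754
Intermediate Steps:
S = -20 (S = -5*4 = -20)
B(G) = -40 (B(G) = 2*(-20) = -40)
D(k) = -92 (D(k) = (-248 + 196) - 40 = -52 - 40 = -92)
D(F) - 1*(-1819846) = -92 - 1*(-1819846) = -92 + 1819846 = 1819754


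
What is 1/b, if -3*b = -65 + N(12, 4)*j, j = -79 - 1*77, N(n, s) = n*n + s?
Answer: 3/23153 ≈ 0.00012957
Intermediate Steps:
N(n, s) = s + n² (N(n, s) = n² + s = s + n²)
j = -156 (j = -79 - 77 = -156)
b = 23153/3 (b = -(-65 + (4 + 12²)*(-156))/3 = -(-65 + (4 + 144)*(-156))/3 = -(-65 + 148*(-156))/3 = -(-65 - 23088)/3 = -⅓*(-23153) = 23153/3 ≈ 7717.7)
1/b = 1/(23153/3) = 3/23153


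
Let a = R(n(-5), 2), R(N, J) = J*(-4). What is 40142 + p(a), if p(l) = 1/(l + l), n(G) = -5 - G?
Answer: 642271/16 ≈ 40142.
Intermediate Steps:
R(N, J) = -4*J
a = -8 (a = -4*2 = -8)
p(l) = 1/(2*l)
40142 + p(a) = 40142 + (½)/(-8) = 40142 + (½)*(-⅛) = 40142 - 1/16 = 642271/16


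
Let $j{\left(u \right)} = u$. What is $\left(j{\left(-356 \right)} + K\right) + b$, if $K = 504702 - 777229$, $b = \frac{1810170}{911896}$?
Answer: $- \frac{124419552999}{455948} \approx -2.7288 \cdot 10^{5}$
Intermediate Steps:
$b = \frac{905085}{455948}$ ($b = 1810170 \cdot \frac{1}{911896} = \frac{905085}{455948} \approx 1.9851$)
$K = -272527$ ($K = 504702 - 777229 = -272527$)
$\left(j{\left(-356 \right)} + K\right) + b = \left(-356 - 272527\right) + \frac{905085}{455948} = -272883 + \frac{905085}{455948} = - \frac{124419552999}{455948}$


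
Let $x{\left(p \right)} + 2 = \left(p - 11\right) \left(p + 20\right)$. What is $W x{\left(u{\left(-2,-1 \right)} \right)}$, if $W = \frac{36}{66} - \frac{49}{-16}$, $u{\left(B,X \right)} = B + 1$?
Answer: $- \frac{73025}{88} \approx -829.83$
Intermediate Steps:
$u{\left(B,X \right)} = 1 + B$
$x{\left(p \right)} = -2 + \left(-11 + p\right) \left(20 + p\right)$ ($x{\left(p \right)} = -2 + \left(p - 11\right) \left(p + 20\right) = -2 + \left(-11 + p\right) \left(20 + p\right)$)
$W = \frac{635}{176}$ ($W = 36 \cdot \frac{1}{66} - - \frac{49}{16} = \frac{6}{11} + \frac{49}{16} = \frac{635}{176} \approx 3.608$)
$W x{\left(u{\left(-2,-1 \right)} \right)} = \frac{635 \left(-222 + \left(1 - 2\right)^{2} + 9 \left(1 - 2\right)\right)}{176} = \frac{635 \left(-222 + \left(-1\right)^{2} + 9 \left(-1\right)\right)}{176} = \frac{635 \left(-222 + 1 - 9\right)}{176} = \frac{635}{176} \left(-230\right) = - \frac{73025}{88}$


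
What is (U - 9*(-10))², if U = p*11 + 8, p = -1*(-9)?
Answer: 38809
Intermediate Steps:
p = 9
U = 107 (U = 9*11 + 8 = 99 + 8 = 107)
(U - 9*(-10))² = (107 - 9*(-10))² = (107 + 90)² = 197² = 38809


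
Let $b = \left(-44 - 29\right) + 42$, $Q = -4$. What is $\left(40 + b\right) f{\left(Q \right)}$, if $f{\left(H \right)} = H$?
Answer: $-36$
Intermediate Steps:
$b = -31$ ($b = -73 + 42 = -31$)
$\left(40 + b\right) f{\left(Q \right)} = \left(40 - 31\right) \left(-4\right) = 9 \left(-4\right) = -36$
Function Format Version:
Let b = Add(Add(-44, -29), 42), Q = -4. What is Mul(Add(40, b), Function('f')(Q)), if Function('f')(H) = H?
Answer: -36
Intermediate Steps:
b = -31 (b = Add(-73, 42) = -31)
Mul(Add(40, b), Function('f')(Q)) = Mul(Add(40, -31), -4) = Mul(9, -4) = -36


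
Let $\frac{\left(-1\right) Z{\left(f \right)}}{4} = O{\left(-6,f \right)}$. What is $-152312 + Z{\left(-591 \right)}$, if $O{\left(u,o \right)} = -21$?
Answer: $-152228$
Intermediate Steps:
$Z{\left(f \right)} = 84$ ($Z{\left(f \right)} = \left(-4\right) \left(-21\right) = 84$)
$-152312 + Z{\left(-591 \right)} = -152312 + 84 = -152228$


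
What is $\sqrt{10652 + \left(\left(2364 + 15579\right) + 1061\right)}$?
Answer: $2 \sqrt{7414} \approx 172.21$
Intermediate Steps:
$\sqrt{10652 + \left(\left(2364 + 15579\right) + 1061\right)} = \sqrt{10652 + \left(17943 + 1061\right)} = \sqrt{10652 + 19004} = \sqrt{29656} = 2 \sqrt{7414}$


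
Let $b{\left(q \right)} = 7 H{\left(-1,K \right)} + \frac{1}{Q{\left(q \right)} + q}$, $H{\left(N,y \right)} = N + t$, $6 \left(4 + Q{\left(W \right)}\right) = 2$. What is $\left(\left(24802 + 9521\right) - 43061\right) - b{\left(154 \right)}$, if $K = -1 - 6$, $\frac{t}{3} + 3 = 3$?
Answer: $- \frac{3937684}{451} \approx -8731.0$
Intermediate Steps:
$t = 0$ ($t = -9 + 3 \cdot 3 = -9 + 9 = 0$)
$Q{\left(W \right)} = - \frac{11}{3}$ ($Q{\left(W \right)} = -4 + \frac{1}{6} \cdot 2 = -4 + \frac{1}{3} = - \frac{11}{3}$)
$K = -7$ ($K = -1 - 6 = -7$)
$H{\left(N,y \right)} = N$ ($H{\left(N,y \right)} = N + 0 = N$)
$b{\left(q \right)} = -7 + \frac{1}{- \frac{11}{3} + q}$ ($b{\left(q \right)} = 7 \left(-1\right) + \frac{1}{- \frac{11}{3} + q} = -7 + \frac{1}{- \frac{11}{3} + q}$)
$\left(\left(24802 + 9521\right) - 43061\right) - b{\left(154 \right)} = \left(\left(24802 + 9521\right) - 43061\right) - \frac{80 - 3234}{-11 + 3 \cdot 154} = \left(34323 - 43061\right) - \frac{80 - 3234}{-11 + 462} = -8738 - \frac{1}{451} \left(-3154\right) = -8738 - - \frac{3154}{451} = -8738 + \frac{3154}{451} = - \frac{3937684}{451}$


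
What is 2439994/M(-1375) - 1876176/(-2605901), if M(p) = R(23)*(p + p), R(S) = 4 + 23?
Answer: -30787508597/957862125 ≈ -32.142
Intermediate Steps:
R(S) = 27
M(p) = 54*p (M(p) = 27*(p + p) = 27*(2*p) = 54*p)
2439994/M(-1375) - 1876176/(-2605901) = 2439994/((54*(-1375))) - 1876176/(-2605901) = 2439994/(-74250) - 1876176*(-1/2605901) = 2439994*(-1/74250) + 18576/25801 = -1219997/37125 + 18576/25801 = -30787508597/957862125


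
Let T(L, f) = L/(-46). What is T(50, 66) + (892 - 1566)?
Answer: -15527/23 ≈ -675.09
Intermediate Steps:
T(L, f) = -L/46 (T(L, f) = L*(-1/46) = -L/46)
T(50, 66) + (892 - 1566) = -1/46*50 + (892 - 1566) = -25/23 - 674 = -15527/23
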